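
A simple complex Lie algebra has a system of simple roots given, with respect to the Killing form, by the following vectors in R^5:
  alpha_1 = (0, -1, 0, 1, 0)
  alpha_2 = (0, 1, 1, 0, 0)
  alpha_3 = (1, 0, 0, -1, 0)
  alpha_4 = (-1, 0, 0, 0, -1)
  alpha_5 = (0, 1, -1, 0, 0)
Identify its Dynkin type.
type D_5

Compute the Cartan integers a_ij = 2(alpha_i, alpha_j)/(alpha_j, alpha_j); the resulting 5x5 Cartan matrix is
[[2, -1, -1, 0, -1], [-1, 2, 0, 0, 0], [-1, 0, 2, -1, 0], [0, 0, -1, 2, 0], [-1, 0, 0, 0, 2]].
All simple roots have the same length, so the diagram is simply laced. The associated Dynkin diagram is a chain of 3 nodes with a fork of two nodes at one end (D_5), so the type is D_5 (the algebra so(10)).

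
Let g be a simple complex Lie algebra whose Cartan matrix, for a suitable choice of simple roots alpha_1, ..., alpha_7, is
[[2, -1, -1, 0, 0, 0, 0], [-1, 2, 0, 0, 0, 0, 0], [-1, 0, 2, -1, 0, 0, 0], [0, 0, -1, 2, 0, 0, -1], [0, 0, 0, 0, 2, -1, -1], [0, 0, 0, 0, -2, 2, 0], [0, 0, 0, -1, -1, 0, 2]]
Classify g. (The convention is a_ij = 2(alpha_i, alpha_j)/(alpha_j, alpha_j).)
C_7

The matrix has rank 7 with 2's on the diagonal. Reading the off-diagonal entries as Dynkin edges (a single edge where a_ij = a_ji = -1; a double or triple edge where a_ij * a_ji = 2 or 3), the diagram is a chain of 7 nodes with a double edge at one end; the terminal node there is the unique long simple root (C_7). One simple-root ordering that puts it in standard form is (alpha_2, alpha_1, alpha_3, alpha_4, alpha_7, alpha_5, alpha_6). So the algebra is type C_7, i.e. sp(14).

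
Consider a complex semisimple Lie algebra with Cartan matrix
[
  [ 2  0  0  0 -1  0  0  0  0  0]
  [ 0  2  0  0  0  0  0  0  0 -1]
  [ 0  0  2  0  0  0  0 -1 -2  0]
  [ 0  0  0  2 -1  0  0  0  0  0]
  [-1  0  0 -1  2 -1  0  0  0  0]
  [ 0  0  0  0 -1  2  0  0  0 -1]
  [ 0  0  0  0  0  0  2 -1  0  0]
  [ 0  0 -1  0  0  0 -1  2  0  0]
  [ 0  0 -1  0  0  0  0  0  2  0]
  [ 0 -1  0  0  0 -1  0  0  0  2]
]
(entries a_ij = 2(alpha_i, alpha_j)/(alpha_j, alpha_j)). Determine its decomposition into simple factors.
B_4 (so(9)) ⊕ D_6 (so(12))

The diagram associated to this matrix has two connected components: the simple roots {alpha_3, alpha_7, alpha_8, alpha_9} form a chain of 4 nodes with a double edge at one end; the terminal node there is the unique short simple root (B_4), and {alpha_1, alpha_2, alpha_4, alpha_5, alpha_6, alpha_10} form a chain of 4 nodes with a fork of two nodes at one end (D_6). A semisimple Lie algebra decomposes uniquely as the direct sum of simple ideals, one per connected component of its Dynkin diagram, so g ≅ B_4 ⊕ D_6 (dimension 36 + 66 = 102).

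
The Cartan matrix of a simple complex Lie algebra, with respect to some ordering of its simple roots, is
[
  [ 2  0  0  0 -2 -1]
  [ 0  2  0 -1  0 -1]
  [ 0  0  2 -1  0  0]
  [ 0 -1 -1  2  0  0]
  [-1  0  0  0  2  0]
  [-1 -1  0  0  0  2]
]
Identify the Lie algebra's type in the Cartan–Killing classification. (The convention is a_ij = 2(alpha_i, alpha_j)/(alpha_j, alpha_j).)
B_6 (so(13))

The matrix has rank 6 with 2's on the diagonal. Reading the off-diagonal entries as Dynkin edges (a single edge where a_ij = a_ji = -1; a double or triple edge where a_ij * a_ji = 2 or 3), the diagram is a chain of 6 nodes with a double edge at one end; the terminal node there is the unique short simple root (B_6). One simple-root ordering that puts it in standard form is (alpha_3, alpha_4, alpha_2, alpha_6, alpha_1, alpha_5). So the algebra is type B_6, i.e. so(13).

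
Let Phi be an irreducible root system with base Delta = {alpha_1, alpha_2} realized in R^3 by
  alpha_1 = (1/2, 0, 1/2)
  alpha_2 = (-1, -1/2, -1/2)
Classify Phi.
Compute the Cartan integers a_ij = 2(alpha_i, alpha_j)/(alpha_j, alpha_j); the resulting 2x2 Cartan matrix is
[[2, -1], [-3, 2]].
The roots have two lengths (squared-length ratio 3:1); the short ones are alpha_{1}. The associated Dynkin diagram is two nodes joined by a triple edge (G_2), so the type is G_2.

G_2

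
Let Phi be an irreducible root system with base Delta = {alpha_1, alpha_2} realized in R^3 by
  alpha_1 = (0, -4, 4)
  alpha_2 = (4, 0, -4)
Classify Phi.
A_2 (sl(3))

Compute the Cartan integers a_ij = 2(alpha_i, alpha_j)/(alpha_j, alpha_j); the resulting 2x2 Cartan matrix is
[[2, -1], [-1, 2]].
All simple roots have the same length, so the diagram is simply laced. The associated Dynkin diagram is a chain of 2 nodes with single edges (A_2), so the type is A_2 (the algebra sl(3)).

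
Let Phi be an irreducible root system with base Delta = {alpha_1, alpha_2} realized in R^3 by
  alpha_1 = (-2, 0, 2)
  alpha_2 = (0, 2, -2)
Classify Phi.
A2

Compute the Cartan integers a_ij = 2(alpha_i, alpha_j)/(alpha_j, alpha_j); the resulting 2x2 Cartan matrix is
[[2, -1], [-1, 2]].
All simple roots have the same length, so the diagram is simply laced. The associated Dynkin diagram is a chain of 2 nodes with single edges (A_2), so the type is A_2 (the algebra sl(3)).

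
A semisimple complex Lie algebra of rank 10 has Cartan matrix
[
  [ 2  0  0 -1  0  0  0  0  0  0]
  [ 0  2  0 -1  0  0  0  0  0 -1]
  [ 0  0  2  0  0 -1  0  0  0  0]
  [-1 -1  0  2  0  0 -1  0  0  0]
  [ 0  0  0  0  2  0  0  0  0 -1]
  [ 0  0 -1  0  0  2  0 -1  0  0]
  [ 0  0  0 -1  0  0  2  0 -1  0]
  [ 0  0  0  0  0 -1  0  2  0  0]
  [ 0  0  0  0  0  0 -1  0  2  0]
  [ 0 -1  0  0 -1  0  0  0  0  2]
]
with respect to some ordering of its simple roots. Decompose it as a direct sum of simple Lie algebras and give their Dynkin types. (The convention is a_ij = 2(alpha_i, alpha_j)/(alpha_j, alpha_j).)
A_3 (sl(4)) + E_7

The diagram associated to this matrix has two connected components: the simple roots {alpha_3, alpha_6, alpha_8} form a chain of 3 nodes with single edges (A_3), and {alpha_1, alpha_2, alpha_4, alpha_5, alpha_7, alpha_9, alpha_10} form a chain of 6 nodes with one extra node attached to the third node from one end (E_7). A semisimple Lie algebra decomposes uniquely as the direct sum of simple ideals, one per connected component of its Dynkin diagram, so g ≅ A_3 ⊕ E_7 (dimension 15 + 133 = 148).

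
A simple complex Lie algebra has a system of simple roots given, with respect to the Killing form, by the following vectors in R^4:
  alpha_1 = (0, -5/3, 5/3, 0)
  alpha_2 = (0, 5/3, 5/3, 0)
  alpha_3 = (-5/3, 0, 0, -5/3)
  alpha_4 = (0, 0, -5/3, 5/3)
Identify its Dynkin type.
type D_4

Compute the Cartan integers a_ij = 2(alpha_i, alpha_j)/(alpha_j, alpha_j); the resulting 4x4 Cartan matrix is
[[2, 0, 0, -1], [0, 2, 0, -1], [0, 0, 2, -1], [-1, -1, -1, 2]].
All simple roots have the same length, so the diagram is simply laced. The associated Dynkin diagram is a chain of 2 nodes with a fork of two nodes at one end (D_4), so the type is D_4 (the algebra so(8)).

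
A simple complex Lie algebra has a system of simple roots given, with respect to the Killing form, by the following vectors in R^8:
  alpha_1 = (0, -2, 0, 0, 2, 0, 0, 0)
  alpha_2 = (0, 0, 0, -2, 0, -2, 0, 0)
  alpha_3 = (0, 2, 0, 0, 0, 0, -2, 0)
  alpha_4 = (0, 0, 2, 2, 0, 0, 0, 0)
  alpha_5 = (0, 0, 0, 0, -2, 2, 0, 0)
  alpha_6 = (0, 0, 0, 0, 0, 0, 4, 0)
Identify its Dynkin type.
Compute the Cartan integers a_ij = 2(alpha_i, alpha_j)/(alpha_j, alpha_j); the resulting 6x6 Cartan matrix is
[[2, 0, -1, 0, -1, 0], [0, 2, 0, -1, -1, 0], [-1, 0, 2, 0, 0, -1], [0, -1, 0, 2, 0, 0], [-1, -1, 0, 0, 2, 0], [0, 0, -2, 0, 0, 2]].
The roots have two lengths (squared-length ratio 2:1); the short ones are alpha_{1,2,3,4,5}. The associated Dynkin diagram is a chain of 6 nodes with a double edge at one end; the terminal node there is the unique long simple root (C_6), so the type is C_6 (the algebra sp(12)).

C_6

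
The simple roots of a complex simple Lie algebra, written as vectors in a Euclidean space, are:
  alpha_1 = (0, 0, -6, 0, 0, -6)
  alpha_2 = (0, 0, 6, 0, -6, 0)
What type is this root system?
Compute the Cartan integers a_ij = 2(alpha_i, alpha_j)/(alpha_j, alpha_j); the resulting 2x2 Cartan matrix is
[[2, -1], [-1, 2]].
All simple roots have the same length, so the diagram is simply laced. The associated Dynkin diagram is a chain of 2 nodes with single edges (A_2), so the type is A_2 (the algebra sl(3)).

type A_2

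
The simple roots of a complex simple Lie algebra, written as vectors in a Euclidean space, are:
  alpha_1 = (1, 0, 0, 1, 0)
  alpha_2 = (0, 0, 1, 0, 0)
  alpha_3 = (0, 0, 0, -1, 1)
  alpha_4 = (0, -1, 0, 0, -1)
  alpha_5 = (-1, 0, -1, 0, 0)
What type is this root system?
Compute the Cartan integers a_ij = 2(alpha_i, alpha_j)/(alpha_j, alpha_j); the resulting 5x5 Cartan matrix is
[[2, 0, -1, 0, -1], [0, 2, 0, 0, -1], [-1, 0, 2, -1, 0], [0, 0, -1, 2, 0], [-1, -2, 0, 0, 2]].
The roots have two lengths (squared-length ratio 2:1); the short ones are alpha_{2}. The associated Dynkin diagram is a chain of 5 nodes with a double edge at one end; the terminal node there is the unique short simple root (B_5), so the type is B_5 (the algebra so(11)).

B5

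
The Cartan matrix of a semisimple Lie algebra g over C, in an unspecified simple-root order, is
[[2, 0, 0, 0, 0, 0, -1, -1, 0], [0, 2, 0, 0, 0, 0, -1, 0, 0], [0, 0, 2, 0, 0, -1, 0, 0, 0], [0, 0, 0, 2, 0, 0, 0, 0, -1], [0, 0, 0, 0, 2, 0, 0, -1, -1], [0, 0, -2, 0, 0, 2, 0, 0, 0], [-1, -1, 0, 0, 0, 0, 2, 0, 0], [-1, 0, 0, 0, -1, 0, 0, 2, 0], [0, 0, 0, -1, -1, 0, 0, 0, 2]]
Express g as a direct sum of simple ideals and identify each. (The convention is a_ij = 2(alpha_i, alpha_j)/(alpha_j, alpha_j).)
The diagram associated to this matrix has two connected components: the simple roots {alpha_1, alpha_2, alpha_4, alpha_5, alpha_7, alpha_8, alpha_9} form a chain of 7 nodes with single edges (A_7), and {alpha_3, alpha_6} form a chain of 2 nodes with a double edge at one end; the terminal node there is the unique short simple root (B_2). A semisimple Lie algebra decomposes uniquely as the direct sum of simple ideals, one per connected component of its Dynkin diagram, so g ≅ A_7 ⊕ B_2 (dimension 63 + 10 = 73).

A_7 + B_2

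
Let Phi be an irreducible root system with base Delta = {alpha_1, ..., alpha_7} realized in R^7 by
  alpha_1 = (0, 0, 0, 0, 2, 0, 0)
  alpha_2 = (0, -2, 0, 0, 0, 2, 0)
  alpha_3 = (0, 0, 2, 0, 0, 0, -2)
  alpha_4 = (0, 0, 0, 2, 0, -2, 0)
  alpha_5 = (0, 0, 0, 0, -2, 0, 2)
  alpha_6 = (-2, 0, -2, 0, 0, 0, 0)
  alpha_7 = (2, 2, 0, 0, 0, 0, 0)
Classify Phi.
Compute the Cartan integers a_ij = 2(alpha_i, alpha_j)/(alpha_j, alpha_j); the resulting 7x7 Cartan matrix is
[[2, 0, 0, 0, -1, 0, 0], [0, 2, 0, -1, 0, 0, -1], [0, 0, 2, 0, -1, -1, 0], [0, -1, 0, 2, 0, 0, 0], [-2, 0, -1, 0, 2, 0, 0], [0, 0, -1, 0, 0, 2, -1], [0, -1, 0, 0, 0, -1, 2]].
The roots have two lengths (squared-length ratio 2:1); the short ones are alpha_{1}. The associated Dynkin diagram is a chain of 7 nodes with a double edge at one end; the terminal node there is the unique short simple root (B_7), so the type is B_7 (the algebra so(15)).

B_7 (so(15))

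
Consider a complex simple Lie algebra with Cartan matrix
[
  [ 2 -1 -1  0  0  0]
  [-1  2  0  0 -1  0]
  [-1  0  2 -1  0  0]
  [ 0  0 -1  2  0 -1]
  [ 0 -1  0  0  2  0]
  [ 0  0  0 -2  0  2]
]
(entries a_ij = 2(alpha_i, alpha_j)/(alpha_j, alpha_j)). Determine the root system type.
The matrix has rank 6 with 2's on the diagonal. Reading the off-diagonal entries as Dynkin edges (a single edge where a_ij = a_ji = -1; a double or triple edge where a_ij * a_ji = 2 or 3), the diagram is a chain of 6 nodes with a double edge at one end; the terminal node there is the unique long simple root (C_6). One simple-root ordering that puts it in standard form is (alpha_5, alpha_2, alpha_1, alpha_3, alpha_4, alpha_6). So the algebra is type C_6, i.e. sp(12).

C6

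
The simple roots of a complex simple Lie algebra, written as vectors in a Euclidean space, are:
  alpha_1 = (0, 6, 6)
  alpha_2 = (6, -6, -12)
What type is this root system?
G_2

Compute the Cartan integers a_ij = 2(alpha_i, alpha_j)/(alpha_j, alpha_j); the resulting 2x2 Cartan matrix is
[[2, -1], [-3, 2]].
The roots have two lengths (squared-length ratio 3:1); the short ones are alpha_{1}. The associated Dynkin diagram is two nodes joined by a triple edge (G_2), so the type is G_2.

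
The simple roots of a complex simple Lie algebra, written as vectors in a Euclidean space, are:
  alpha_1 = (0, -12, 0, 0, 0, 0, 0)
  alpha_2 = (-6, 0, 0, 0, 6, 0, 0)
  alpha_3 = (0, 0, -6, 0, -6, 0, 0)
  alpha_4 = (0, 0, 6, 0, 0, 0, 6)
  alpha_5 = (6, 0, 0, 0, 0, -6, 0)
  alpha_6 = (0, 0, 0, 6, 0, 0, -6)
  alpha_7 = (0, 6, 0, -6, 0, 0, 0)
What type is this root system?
C_7 (sp(14))

Compute the Cartan integers a_ij = 2(alpha_i, alpha_j)/(alpha_j, alpha_j); the resulting 7x7 Cartan matrix is
[[2, 0, 0, 0, 0, 0, -2], [0, 2, -1, 0, -1, 0, 0], [0, -1, 2, -1, 0, 0, 0], [0, 0, -1, 2, 0, -1, 0], [0, -1, 0, 0, 2, 0, 0], [0, 0, 0, -1, 0, 2, -1], [-1, 0, 0, 0, 0, -1, 2]].
The roots have two lengths (squared-length ratio 2:1); the short ones are alpha_{2,3,4,5,6,7}. The associated Dynkin diagram is a chain of 7 nodes with a double edge at one end; the terminal node there is the unique long simple root (C_7), so the type is C_7 (the algebra sp(14)).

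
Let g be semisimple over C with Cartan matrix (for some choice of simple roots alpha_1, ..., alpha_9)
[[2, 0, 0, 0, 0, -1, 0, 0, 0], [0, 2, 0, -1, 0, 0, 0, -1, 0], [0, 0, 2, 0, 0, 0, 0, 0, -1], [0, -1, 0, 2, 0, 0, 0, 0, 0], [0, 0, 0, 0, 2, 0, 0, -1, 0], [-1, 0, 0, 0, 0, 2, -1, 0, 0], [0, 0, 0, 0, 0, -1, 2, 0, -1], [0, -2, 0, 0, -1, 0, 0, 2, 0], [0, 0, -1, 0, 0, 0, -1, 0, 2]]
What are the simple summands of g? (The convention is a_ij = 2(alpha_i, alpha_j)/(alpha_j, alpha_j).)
The diagram associated to this matrix has two connected components: the simple roots {alpha_1, alpha_3, alpha_6, alpha_7, alpha_9} form a chain of 5 nodes with single edges (A_5), and {alpha_2, alpha_4, alpha_5, alpha_8} form a chain of 4 nodes with a double edge between the middle two (F_4). A semisimple Lie algebra decomposes uniquely as the direct sum of simple ideals, one per connected component of its Dynkin diagram, so g ≅ A_5 ⊕ F_4 (dimension 35 + 52 = 87).

A_5 + F_4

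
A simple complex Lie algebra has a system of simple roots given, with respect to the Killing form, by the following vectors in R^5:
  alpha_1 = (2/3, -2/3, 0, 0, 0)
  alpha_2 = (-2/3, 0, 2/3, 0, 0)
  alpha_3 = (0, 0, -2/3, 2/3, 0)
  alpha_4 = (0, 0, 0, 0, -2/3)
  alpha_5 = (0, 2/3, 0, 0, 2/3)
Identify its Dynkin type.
type B_5

Compute the Cartan integers a_ij = 2(alpha_i, alpha_j)/(alpha_j, alpha_j); the resulting 5x5 Cartan matrix is
[[2, -1, 0, 0, -1], [-1, 2, -1, 0, 0], [0, -1, 2, 0, 0], [0, 0, 0, 2, -1], [-1, 0, 0, -2, 2]].
The roots have two lengths (squared-length ratio 2:1); the short ones are alpha_{4}. The associated Dynkin diagram is a chain of 5 nodes with a double edge at one end; the terminal node there is the unique short simple root (B_5), so the type is B_5 (the algebra so(11)).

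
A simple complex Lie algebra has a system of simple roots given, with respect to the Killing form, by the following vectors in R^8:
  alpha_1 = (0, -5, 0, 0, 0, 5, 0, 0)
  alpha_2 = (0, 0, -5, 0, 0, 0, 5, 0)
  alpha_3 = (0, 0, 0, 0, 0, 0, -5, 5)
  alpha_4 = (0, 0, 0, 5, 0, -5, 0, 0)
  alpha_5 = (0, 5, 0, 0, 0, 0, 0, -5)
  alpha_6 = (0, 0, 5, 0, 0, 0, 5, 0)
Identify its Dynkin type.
type D_6

Compute the Cartan integers a_ij = 2(alpha_i, alpha_j)/(alpha_j, alpha_j); the resulting 6x6 Cartan matrix is
[[2, 0, 0, -1, -1, 0], [0, 2, -1, 0, 0, 0], [0, -1, 2, 0, -1, -1], [-1, 0, 0, 2, 0, 0], [-1, 0, -1, 0, 2, 0], [0, 0, -1, 0, 0, 2]].
All simple roots have the same length, so the diagram is simply laced. The associated Dynkin diagram is a chain of 4 nodes with a fork of two nodes at one end (D_6), so the type is D_6 (the algebra so(12)).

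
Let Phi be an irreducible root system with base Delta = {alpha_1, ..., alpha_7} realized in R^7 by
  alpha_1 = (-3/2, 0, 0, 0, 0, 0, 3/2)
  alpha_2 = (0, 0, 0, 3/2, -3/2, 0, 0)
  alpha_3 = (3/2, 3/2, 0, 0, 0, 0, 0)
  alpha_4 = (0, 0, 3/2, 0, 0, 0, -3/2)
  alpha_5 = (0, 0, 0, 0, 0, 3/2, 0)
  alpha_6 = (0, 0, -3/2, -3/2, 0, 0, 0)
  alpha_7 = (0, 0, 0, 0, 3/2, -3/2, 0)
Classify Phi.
type B_7

Compute the Cartan integers a_ij = 2(alpha_i, alpha_j)/(alpha_j, alpha_j); the resulting 7x7 Cartan matrix is
[[2, 0, -1, -1, 0, 0, 0], [0, 2, 0, 0, 0, -1, -1], [-1, 0, 2, 0, 0, 0, 0], [-1, 0, 0, 2, 0, -1, 0], [0, 0, 0, 0, 2, 0, -1], [0, -1, 0, -1, 0, 2, 0], [0, -1, 0, 0, -2, 0, 2]].
The roots have two lengths (squared-length ratio 2:1); the short ones are alpha_{5}. The associated Dynkin diagram is a chain of 7 nodes with a double edge at one end; the terminal node there is the unique short simple root (B_7), so the type is B_7 (the algebra so(15)).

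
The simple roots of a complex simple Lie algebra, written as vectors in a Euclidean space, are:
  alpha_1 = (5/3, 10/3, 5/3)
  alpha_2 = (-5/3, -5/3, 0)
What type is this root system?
type G_2

Compute the Cartan integers a_ij = 2(alpha_i, alpha_j)/(alpha_j, alpha_j); the resulting 2x2 Cartan matrix is
[[2, -3], [-1, 2]].
The roots have two lengths (squared-length ratio 3:1); the short ones are alpha_{2}. The associated Dynkin diagram is two nodes joined by a triple edge (G_2), so the type is G_2.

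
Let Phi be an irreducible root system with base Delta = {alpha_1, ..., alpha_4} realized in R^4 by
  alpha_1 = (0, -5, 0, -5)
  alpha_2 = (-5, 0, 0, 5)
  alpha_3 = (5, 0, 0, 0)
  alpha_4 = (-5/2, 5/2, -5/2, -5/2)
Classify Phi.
F_4

Compute the Cartan integers a_ij = 2(alpha_i, alpha_j)/(alpha_j, alpha_j); the resulting 4x4 Cartan matrix is
[[2, -1, 0, 0], [-1, 2, -2, 0], [0, -1, 2, -1], [0, 0, -1, 2]].
The roots have two lengths (squared-length ratio 2:1); the short ones are alpha_{3,4}. The associated Dynkin diagram is a chain of 4 nodes with a double edge between the middle two (F_4), so the type is F_4.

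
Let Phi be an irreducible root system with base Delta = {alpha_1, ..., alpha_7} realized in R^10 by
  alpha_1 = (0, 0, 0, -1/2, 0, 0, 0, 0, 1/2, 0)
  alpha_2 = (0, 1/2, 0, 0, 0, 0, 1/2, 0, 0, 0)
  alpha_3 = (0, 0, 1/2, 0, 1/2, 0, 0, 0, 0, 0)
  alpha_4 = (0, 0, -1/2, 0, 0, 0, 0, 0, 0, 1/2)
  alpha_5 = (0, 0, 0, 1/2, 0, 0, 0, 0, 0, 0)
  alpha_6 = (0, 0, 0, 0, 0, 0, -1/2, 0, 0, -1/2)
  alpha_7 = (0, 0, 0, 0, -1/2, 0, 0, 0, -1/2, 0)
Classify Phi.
B_7 (so(15))

Compute the Cartan integers a_ij = 2(alpha_i, alpha_j)/(alpha_j, alpha_j); the resulting 7x7 Cartan matrix is
[[2, 0, 0, 0, -2, 0, -1], [0, 2, 0, 0, 0, -1, 0], [0, 0, 2, -1, 0, 0, -1], [0, 0, -1, 2, 0, -1, 0], [-1, 0, 0, 0, 2, 0, 0], [0, -1, 0, -1, 0, 2, 0], [-1, 0, -1, 0, 0, 0, 2]].
The roots have two lengths (squared-length ratio 2:1); the short ones are alpha_{5}. The associated Dynkin diagram is a chain of 7 nodes with a double edge at one end; the terminal node there is the unique short simple root (B_7), so the type is B_7 (the algebra so(15)).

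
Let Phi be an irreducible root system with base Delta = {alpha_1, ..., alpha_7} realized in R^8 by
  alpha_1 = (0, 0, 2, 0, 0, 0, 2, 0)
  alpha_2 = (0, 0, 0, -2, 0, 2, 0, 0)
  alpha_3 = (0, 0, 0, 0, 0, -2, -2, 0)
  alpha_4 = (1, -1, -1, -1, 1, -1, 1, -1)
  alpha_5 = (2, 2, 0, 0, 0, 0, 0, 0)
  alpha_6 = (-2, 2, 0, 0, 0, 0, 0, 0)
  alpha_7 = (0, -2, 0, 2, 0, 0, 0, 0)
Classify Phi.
Compute the Cartan integers a_ij = 2(alpha_i, alpha_j)/(alpha_j, alpha_j); the resulting 7x7 Cartan matrix is
[[2, 0, -1, 0, 0, 0, 0], [0, 2, -1, 0, 0, 0, -1], [-1, -1, 2, 0, 0, 0, 0], [0, 0, 0, 2, 0, -1, 0], [0, 0, 0, 0, 2, 0, -1], [0, 0, 0, -1, 0, 2, -1], [0, -1, 0, 0, -1, -1, 2]].
All simple roots have the same length, so the diagram is simply laced. The associated Dynkin diagram is a chain of 6 nodes with one extra node attached to the third node from one end (E_7), so the type is E_7.

E_7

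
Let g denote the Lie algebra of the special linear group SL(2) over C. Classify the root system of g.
This is sl(2), which has dimension 2^2 - 1 = 3 and rank 2 - 1 = 1 (a Cartan subalgebra is the diagonal traceless matrices). In the classification of classical Lie algebras, the special linear algebra sl(n+1) has type A_n; here n = 1, so the Dynkin diagram is a chain of 1 nodes with single edges (A_1). Hence the type is A_1.

type A_1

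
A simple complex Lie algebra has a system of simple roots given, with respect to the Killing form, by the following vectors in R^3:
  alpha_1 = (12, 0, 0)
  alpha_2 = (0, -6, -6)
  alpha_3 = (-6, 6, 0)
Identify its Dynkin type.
Compute the Cartan integers a_ij = 2(alpha_i, alpha_j)/(alpha_j, alpha_j); the resulting 3x3 Cartan matrix is
[[2, 0, -2], [0, 2, -1], [-1, -1, 2]].
The roots have two lengths (squared-length ratio 2:1); the short ones are alpha_{2,3}. The associated Dynkin diagram is a chain of 3 nodes with a double edge at one end; the terminal node there is the unique long simple root (C_3), so the type is C_3 (the algebra sp(6)).

C_3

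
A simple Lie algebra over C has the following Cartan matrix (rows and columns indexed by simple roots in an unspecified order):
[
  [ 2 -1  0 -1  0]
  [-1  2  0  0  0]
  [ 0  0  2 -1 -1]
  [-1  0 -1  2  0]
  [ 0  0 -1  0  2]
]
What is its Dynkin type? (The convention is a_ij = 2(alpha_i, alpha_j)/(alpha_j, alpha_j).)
The matrix has rank 5 with 2's on the diagonal. Reading the off-diagonal entries as Dynkin edges (a single edge where a_ij = a_ji = -1; a double or triple edge where a_ij * a_ji = 2 or 3), the diagram is a chain of 5 nodes with single edges (A_5). One simple-root ordering that puts it in standard form is (alpha_2, alpha_1, alpha_4, alpha_3, alpha_5). So the algebra is type A_5, i.e. sl(6).

A_5 (sl(6))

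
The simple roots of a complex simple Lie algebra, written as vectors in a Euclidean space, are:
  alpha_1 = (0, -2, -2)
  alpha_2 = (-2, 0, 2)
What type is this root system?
type A_2

Compute the Cartan integers a_ij = 2(alpha_i, alpha_j)/(alpha_j, alpha_j); the resulting 2x2 Cartan matrix is
[[2, -1], [-1, 2]].
All simple roots have the same length, so the diagram is simply laced. The associated Dynkin diagram is a chain of 2 nodes with single edges (A_2), so the type is A_2 (the algebra sl(3)).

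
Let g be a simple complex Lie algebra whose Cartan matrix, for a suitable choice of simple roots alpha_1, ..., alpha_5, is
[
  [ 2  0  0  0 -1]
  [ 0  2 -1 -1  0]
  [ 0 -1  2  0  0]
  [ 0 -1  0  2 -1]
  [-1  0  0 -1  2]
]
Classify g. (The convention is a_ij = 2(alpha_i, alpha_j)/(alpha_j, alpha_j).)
A_5

The matrix has rank 5 with 2's on the diagonal. Reading the off-diagonal entries as Dynkin edges (a single edge where a_ij = a_ji = -1; a double or triple edge where a_ij * a_ji = 2 or 3), the diagram is a chain of 5 nodes with single edges (A_5). One simple-root ordering that puts it in standard form is (alpha_3, alpha_2, alpha_4, alpha_5, alpha_1). So the algebra is type A_5, i.e. sl(6).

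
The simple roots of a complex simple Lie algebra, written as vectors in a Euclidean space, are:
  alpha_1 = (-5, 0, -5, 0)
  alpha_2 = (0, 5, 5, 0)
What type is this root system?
Compute the Cartan integers a_ij = 2(alpha_i, alpha_j)/(alpha_j, alpha_j); the resulting 2x2 Cartan matrix is
[[2, -1], [-1, 2]].
All simple roots have the same length, so the diagram is simply laced. The associated Dynkin diagram is a chain of 2 nodes with single edges (A_2), so the type is A_2 (the algebra sl(3)).

A2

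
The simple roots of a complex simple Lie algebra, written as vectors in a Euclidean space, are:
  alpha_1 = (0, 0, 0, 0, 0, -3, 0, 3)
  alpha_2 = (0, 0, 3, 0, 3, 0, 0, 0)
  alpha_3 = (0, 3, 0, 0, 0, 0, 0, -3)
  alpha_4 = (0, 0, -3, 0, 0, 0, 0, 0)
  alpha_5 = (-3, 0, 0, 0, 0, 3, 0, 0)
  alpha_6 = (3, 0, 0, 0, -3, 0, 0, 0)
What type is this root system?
Compute the Cartan integers a_ij = 2(alpha_i, alpha_j)/(alpha_j, alpha_j); the resulting 6x6 Cartan matrix is
[[2, 0, -1, 0, -1, 0], [0, 2, 0, -2, 0, -1], [-1, 0, 2, 0, 0, 0], [0, -1, 0, 2, 0, 0], [-1, 0, 0, 0, 2, -1], [0, -1, 0, 0, -1, 2]].
The roots have two lengths (squared-length ratio 2:1); the short ones are alpha_{4}. The associated Dynkin diagram is a chain of 6 nodes with a double edge at one end; the terminal node there is the unique short simple root (B_6), so the type is B_6 (the algebra so(13)).

B_6 (so(13))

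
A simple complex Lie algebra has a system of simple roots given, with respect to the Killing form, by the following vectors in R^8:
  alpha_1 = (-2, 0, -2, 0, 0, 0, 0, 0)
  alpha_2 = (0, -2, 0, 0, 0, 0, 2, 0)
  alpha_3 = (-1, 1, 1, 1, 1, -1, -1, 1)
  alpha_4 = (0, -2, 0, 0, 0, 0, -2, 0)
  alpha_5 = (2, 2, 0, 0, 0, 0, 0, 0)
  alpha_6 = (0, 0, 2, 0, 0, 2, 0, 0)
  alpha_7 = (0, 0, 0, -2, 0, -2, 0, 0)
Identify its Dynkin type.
E_7

Compute the Cartan integers a_ij = 2(alpha_i, alpha_j)/(alpha_j, alpha_j); the resulting 7x7 Cartan matrix is
[[2, 0, 0, 0, -1, -1, 0], [0, 2, -1, 0, -1, 0, 0], [0, -1, 2, 0, 0, 0, 0], [0, 0, 0, 2, -1, 0, 0], [-1, -1, 0, -1, 2, 0, 0], [-1, 0, 0, 0, 0, 2, -1], [0, 0, 0, 0, 0, -1, 2]].
All simple roots have the same length, so the diagram is simply laced. The associated Dynkin diagram is a chain of 6 nodes with one extra node attached to the third node from one end (E_7), so the type is E_7.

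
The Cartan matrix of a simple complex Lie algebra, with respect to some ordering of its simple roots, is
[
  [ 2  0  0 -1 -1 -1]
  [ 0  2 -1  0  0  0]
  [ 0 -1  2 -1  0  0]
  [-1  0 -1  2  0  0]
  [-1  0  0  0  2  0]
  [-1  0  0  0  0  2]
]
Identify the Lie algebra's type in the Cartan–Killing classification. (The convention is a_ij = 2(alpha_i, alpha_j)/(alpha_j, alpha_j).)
The matrix has rank 6 with 2's on the diagonal. Reading the off-diagonal entries as Dynkin edges (a single edge where a_ij = a_ji = -1; a double or triple edge where a_ij * a_ji = 2 or 3), the diagram is a chain of 4 nodes with a fork of two nodes at one end (D_6). One simple-root ordering that puts it in standard form is (alpha_2, alpha_3, alpha_4, alpha_1, alpha_6, alpha_5). So the algebra is type D_6, i.e. so(12).

type D_6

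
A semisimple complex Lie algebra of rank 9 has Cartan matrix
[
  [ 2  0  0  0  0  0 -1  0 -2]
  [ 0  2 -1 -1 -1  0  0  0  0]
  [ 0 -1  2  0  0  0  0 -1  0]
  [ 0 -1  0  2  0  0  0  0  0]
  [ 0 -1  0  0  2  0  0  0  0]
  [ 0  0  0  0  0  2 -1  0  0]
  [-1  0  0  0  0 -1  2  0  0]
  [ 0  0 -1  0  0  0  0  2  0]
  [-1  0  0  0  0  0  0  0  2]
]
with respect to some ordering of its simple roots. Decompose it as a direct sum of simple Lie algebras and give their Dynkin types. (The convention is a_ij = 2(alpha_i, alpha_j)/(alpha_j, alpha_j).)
The diagram associated to this matrix has two connected components: the simple roots {alpha_1, alpha_6, alpha_7, alpha_9} form a chain of 4 nodes with a double edge at one end; the terminal node there is the unique short simple root (B_4), and {alpha_2, alpha_3, alpha_4, alpha_5, alpha_8} form a chain of 3 nodes with a fork of two nodes at one end (D_5). A semisimple Lie algebra decomposes uniquely as the direct sum of simple ideals, one per connected component of its Dynkin diagram, so g ≅ B_4 ⊕ D_5 (dimension 36 + 45 = 81).

B_4 (so(9)) ⊕ D_5 (so(10))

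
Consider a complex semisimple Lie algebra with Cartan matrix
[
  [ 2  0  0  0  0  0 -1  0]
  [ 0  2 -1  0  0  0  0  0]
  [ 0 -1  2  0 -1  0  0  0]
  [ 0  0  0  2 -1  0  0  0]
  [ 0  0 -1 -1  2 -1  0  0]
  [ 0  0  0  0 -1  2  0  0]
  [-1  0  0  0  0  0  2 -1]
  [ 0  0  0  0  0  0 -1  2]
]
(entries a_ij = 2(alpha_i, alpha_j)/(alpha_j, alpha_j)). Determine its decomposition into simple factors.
A_3 (sl(4)) ⊕ D_5 (so(10))

The diagram associated to this matrix has two connected components: the simple roots {alpha_1, alpha_7, alpha_8} form a chain of 3 nodes with single edges (A_3), and {alpha_2, alpha_3, alpha_4, alpha_5, alpha_6} form a chain of 3 nodes with a fork of two nodes at one end (D_5). A semisimple Lie algebra decomposes uniquely as the direct sum of simple ideals, one per connected component of its Dynkin diagram, so g ≅ A_3 ⊕ D_5 (dimension 15 + 45 = 60).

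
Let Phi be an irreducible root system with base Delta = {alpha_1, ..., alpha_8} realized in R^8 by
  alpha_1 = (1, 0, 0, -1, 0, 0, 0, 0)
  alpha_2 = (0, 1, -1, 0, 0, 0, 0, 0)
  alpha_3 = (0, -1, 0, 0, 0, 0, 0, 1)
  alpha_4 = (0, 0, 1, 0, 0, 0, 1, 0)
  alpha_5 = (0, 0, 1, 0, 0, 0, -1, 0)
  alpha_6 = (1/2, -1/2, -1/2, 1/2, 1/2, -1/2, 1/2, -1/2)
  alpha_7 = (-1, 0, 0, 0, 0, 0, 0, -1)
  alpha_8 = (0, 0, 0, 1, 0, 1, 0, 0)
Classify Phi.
E8

Compute the Cartan integers a_ij = 2(alpha_i, alpha_j)/(alpha_j, alpha_j); the resulting 8x8 Cartan matrix is
[[2, 0, 0, 0, 0, 0, -1, -1], [0, 2, -1, -1, -1, 0, 0, 0], [0, -1, 2, 0, 0, 0, -1, 0], [0, -1, 0, 2, 0, 0, 0, 0], [0, -1, 0, 0, 2, -1, 0, 0], [0, 0, 0, 0, -1, 2, 0, 0], [-1, 0, -1, 0, 0, 0, 2, 0], [-1, 0, 0, 0, 0, 0, 0, 2]].
All simple roots have the same length, so the diagram is simply laced. The associated Dynkin diagram is a chain of 7 nodes with one extra node attached to the third node from one end (E_8), so the type is E_8.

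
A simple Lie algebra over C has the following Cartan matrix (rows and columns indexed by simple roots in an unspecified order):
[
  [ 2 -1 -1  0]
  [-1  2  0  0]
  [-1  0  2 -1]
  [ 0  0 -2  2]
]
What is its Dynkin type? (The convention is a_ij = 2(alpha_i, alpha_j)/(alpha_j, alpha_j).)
type C_4

The matrix has rank 4 with 2's on the diagonal. Reading the off-diagonal entries as Dynkin edges (a single edge where a_ij = a_ji = -1; a double or triple edge where a_ij * a_ji = 2 or 3), the diagram is a chain of 4 nodes with a double edge at one end; the terminal node there is the unique long simple root (C_4). One simple-root ordering that puts it in standard form is (alpha_2, alpha_1, alpha_3, alpha_4). So the algebra is type C_4, i.e. sp(8).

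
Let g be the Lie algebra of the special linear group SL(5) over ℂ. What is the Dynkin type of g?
A4

This is sl(5), which has dimension 5^2 - 1 = 24 and rank 5 - 1 = 4 (a Cartan subalgebra is the diagonal traceless matrices). In the classification of classical Lie algebras, the special linear algebra sl(n+1) has type A_n; here n = 4, so the Dynkin diagram is a chain of 4 nodes with single edges (A_4). Hence the type is A_4.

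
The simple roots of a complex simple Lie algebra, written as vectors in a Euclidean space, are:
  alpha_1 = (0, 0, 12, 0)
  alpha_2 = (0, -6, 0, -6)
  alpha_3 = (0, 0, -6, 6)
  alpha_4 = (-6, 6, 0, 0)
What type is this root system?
Compute the Cartan integers a_ij = 2(alpha_i, alpha_j)/(alpha_j, alpha_j); the resulting 4x4 Cartan matrix is
[[2, 0, -2, 0], [0, 2, -1, -1], [-1, -1, 2, 0], [0, -1, 0, 2]].
The roots have two lengths (squared-length ratio 2:1); the short ones are alpha_{2,3,4}. The associated Dynkin diagram is a chain of 4 nodes with a double edge at one end; the terminal node there is the unique long simple root (C_4), so the type is C_4 (the algebra sp(8)).

C_4 (sp(8))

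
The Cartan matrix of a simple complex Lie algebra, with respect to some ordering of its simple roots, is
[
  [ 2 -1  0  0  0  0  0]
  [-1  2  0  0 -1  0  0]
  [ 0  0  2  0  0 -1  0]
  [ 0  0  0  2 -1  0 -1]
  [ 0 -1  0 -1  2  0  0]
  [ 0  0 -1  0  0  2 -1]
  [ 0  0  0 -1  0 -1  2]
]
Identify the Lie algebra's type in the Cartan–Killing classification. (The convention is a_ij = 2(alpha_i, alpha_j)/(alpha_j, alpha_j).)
type A_7

The matrix has rank 7 with 2's on the diagonal. Reading the off-diagonal entries as Dynkin edges (a single edge where a_ij = a_ji = -1; a double or triple edge where a_ij * a_ji = 2 or 3), the diagram is a chain of 7 nodes with single edges (A_7). One simple-root ordering that puts it in standard form is (alpha_3, alpha_6, alpha_7, alpha_4, alpha_5, alpha_2, alpha_1). So the algebra is type A_7, i.e. sl(8).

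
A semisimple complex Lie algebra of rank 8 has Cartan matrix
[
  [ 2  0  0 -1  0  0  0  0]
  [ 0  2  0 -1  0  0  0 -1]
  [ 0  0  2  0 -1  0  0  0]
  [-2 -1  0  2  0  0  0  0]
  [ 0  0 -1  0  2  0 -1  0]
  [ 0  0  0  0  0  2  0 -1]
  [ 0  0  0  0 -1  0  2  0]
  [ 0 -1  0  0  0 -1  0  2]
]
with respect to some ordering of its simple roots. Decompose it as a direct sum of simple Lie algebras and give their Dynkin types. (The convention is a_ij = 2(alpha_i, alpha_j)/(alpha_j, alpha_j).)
type A_3 + type B_5

The diagram associated to this matrix has two connected components: the simple roots {alpha_3, alpha_5, alpha_7} form a chain of 3 nodes with single edges (A_3), and {alpha_1, alpha_2, alpha_4, alpha_6, alpha_8} form a chain of 5 nodes with a double edge at one end; the terminal node there is the unique short simple root (B_5). A semisimple Lie algebra decomposes uniquely as the direct sum of simple ideals, one per connected component of its Dynkin diagram, so g ≅ A_3 ⊕ B_5 (dimension 15 + 55 = 70).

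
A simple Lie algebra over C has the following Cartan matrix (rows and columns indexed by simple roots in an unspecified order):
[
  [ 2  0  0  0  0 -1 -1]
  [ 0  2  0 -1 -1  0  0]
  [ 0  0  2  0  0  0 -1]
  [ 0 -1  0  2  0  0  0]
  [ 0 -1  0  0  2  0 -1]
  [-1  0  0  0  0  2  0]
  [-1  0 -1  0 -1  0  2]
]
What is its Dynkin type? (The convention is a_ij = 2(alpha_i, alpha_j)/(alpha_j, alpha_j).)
E_7

The matrix has rank 7 with 2's on the diagonal. Reading the off-diagonal entries as Dynkin edges (a single edge where a_ij = a_ji = -1; a double or triple edge where a_ij * a_ji = 2 or 3), the diagram is a chain of 6 nodes with one extra node attached to the third node from one end (E_7). One simple-root ordering that puts it in standard form is (alpha_6, alpha_3, alpha_1, alpha_7, alpha_5, alpha_2, alpha_4). So the algebra is type E_7.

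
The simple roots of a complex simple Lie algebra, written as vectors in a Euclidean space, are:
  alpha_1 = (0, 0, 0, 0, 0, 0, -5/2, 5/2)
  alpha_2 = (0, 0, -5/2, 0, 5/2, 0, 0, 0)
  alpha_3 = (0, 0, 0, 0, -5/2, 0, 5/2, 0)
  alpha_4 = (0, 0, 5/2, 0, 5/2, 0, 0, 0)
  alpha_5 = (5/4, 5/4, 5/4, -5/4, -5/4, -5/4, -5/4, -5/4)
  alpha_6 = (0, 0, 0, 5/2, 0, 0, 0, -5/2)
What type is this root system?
E6

Compute the Cartan integers a_ij = 2(alpha_i, alpha_j)/(alpha_j, alpha_j); the resulting 6x6 Cartan matrix is
[[2, 0, -1, 0, 0, -1], [0, 2, -1, 0, -1, 0], [-1, -1, 2, -1, 0, 0], [0, 0, -1, 2, 0, 0], [0, -1, 0, 0, 2, 0], [-1, 0, 0, 0, 0, 2]].
All simple roots have the same length, so the diagram is simply laced. The associated Dynkin diagram is a chain of 5 nodes with one extra node attached to the third node from one end (E_6), so the type is E_6.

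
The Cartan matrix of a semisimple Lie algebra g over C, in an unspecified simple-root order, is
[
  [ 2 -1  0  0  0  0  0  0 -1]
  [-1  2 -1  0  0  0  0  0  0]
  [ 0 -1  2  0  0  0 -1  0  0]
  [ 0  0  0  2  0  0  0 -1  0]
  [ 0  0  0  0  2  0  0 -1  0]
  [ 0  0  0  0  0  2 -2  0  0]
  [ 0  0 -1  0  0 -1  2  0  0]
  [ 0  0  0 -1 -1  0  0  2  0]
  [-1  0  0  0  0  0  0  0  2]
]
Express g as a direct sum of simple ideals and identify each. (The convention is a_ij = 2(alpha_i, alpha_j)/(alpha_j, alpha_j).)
A3 ⊕ C6

The diagram associated to this matrix has two connected components: the simple roots {alpha_4, alpha_5, alpha_8} form a chain of 3 nodes with single edges (A_3), and {alpha_1, alpha_2, alpha_3, alpha_6, alpha_7, alpha_9} form a chain of 6 nodes with a double edge at one end; the terminal node there is the unique long simple root (C_6). A semisimple Lie algebra decomposes uniquely as the direct sum of simple ideals, one per connected component of its Dynkin diagram, so g ≅ A_3 ⊕ C_6 (dimension 15 + 78 = 93).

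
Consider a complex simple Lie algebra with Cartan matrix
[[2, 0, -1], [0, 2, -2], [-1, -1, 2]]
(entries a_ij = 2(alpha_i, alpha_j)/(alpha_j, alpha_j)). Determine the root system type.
The matrix has rank 3 with 2's on the diagonal. Reading the off-diagonal entries as Dynkin edges (a single edge where a_ij = a_ji = -1; a double or triple edge where a_ij * a_ji = 2 or 3), the diagram is a chain of 3 nodes with a double edge at one end; the terminal node there is the unique long simple root (C_3). One simple-root ordering that puts it in standard form is (alpha_1, alpha_3, alpha_2). So the algebra is type C_3, i.e. sp(6).

C_3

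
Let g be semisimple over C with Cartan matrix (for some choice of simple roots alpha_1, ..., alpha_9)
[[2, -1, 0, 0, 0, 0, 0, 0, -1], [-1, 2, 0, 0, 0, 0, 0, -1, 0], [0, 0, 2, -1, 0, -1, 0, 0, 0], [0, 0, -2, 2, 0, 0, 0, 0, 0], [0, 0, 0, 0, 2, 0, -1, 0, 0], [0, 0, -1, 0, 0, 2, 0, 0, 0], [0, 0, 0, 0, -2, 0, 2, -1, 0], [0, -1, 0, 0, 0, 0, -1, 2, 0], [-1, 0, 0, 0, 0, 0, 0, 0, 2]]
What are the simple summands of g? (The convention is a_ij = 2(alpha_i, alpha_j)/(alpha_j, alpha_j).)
B6 ⊕ C3

The diagram associated to this matrix has two connected components: the simple roots {alpha_1, alpha_2, alpha_5, alpha_7, alpha_8, alpha_9} form a chain of 6 nodes with a double edge at one end; the terminal node there is the unique short simple root (B_6), and {alpha_3, alpha_4, alpha_6} form a chain of 3 nodes with a double edge at one end; the terminal node there is the unique long simple root (C_3). A semisimple Lie algebra decomposes uniquely as the direct sum of simple ideals, one per connected component of its Dynkin diagram, so g ≅ B_6 ⊕ C_3 (dimension 78 + 21 = 99).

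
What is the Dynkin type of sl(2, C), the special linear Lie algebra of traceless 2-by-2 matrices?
This is sl(2), which has dimension 2^2 - 1 = 3 and rank 2 - 1 = 1 (a Cartan subalgebra is the diagonal traceless matrices). In the classification of classical Lie algebras, the special linear algebra sl(n+1) has type A_n; here n = 1, so the Dynkin diagram is a chain of 1 nodes with single edges (A_1). Hence the type is A_1.

A1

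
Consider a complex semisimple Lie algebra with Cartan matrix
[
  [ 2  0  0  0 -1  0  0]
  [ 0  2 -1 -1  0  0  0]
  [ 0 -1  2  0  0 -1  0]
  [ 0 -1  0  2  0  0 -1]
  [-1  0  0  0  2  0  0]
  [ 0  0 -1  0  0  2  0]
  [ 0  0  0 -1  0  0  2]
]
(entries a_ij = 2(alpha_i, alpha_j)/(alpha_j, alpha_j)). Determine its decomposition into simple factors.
type A_2 + type A_5

The diagram associated to this matrix has two connected components: the simple roots {alpha_1, alpha_5} form a chain of 2 nodes with single edges (A_2), and {alpha_2, alpha_3, alpha_4, alpha_6, alpha_7} form a chain of 5 nodes with single edges (A_5). A semisimple Lie algebra decomposes uniquely as the direct sum of simple ideals, one per connected component of its Dynkin diagram, so g ≅ A_2 ⊕ A_5 (dimension 8 + 35 = 43).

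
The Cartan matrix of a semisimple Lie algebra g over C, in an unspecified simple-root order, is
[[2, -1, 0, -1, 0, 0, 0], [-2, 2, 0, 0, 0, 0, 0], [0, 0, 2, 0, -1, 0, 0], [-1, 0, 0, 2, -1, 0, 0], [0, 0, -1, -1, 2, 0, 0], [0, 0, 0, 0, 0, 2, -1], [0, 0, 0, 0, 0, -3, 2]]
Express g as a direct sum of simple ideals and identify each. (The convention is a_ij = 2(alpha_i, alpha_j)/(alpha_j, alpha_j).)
C5 + G2

The diagram associated to this matrix has two connected components: the simple roots {alpha_1, alpha_2, alpha_3, alpha_4, alpha_5} form a chain of 5 nodes with a double edge at one end; the terminal node there is the unique long simple root (C_5), and {alpha_6, alpha_7} form two nodes joined by a triple edge (G_2). A semisimple Lie algebra decomposes uniquely as the direct sum of simple ideals, one per connected component of its Dynkin diagram, so g ≅ C_5 ⊕ G_2 (dimension 55 + 14 = 69).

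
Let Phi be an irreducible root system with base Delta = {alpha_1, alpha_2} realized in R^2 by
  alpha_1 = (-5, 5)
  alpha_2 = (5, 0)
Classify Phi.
B_2

Compute the Cartan integers a_ij = 2(alpha_i, alpha_j)/(alpha_j, alpha_j); the resulting 2x2 Cartan matrix is
[[2, -2], [-1, 2]].
The roots have two lengths (squared-length ratio 2:1); the short ones are alpha_{2}. The associated Dynkin diagram is a chain of 2 nodes with a double edge at one end; the terminal node there is the unique short simple root (B_2), so the type is B_2 (the algebra so(5)).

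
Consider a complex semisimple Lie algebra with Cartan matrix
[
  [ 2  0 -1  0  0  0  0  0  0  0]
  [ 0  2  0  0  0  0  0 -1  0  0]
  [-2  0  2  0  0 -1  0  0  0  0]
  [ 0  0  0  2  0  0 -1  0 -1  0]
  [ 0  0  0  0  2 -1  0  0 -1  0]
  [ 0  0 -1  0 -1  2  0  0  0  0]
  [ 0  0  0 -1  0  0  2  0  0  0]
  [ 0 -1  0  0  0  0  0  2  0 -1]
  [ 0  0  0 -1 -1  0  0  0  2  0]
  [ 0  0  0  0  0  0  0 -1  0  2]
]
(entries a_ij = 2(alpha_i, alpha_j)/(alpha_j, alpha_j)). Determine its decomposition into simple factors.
A_3 ⊕ B_7

The diagram associated to this matrix has two connected components: the simple roots {alpha_2, alpha_8, alpha_10} form a chain of 3 nodes with single edges (A_3), and {alpha_1, alpha_3, alpha_4, alpha_5, alpha_6, alpha_7, alpha_9} form a chain of 7 nodes with a double edge at one end; the terminal node there is the unique short simple root (B_7). A semisimple Lie algebra decomposes uniquely as the direct sum of simple ideals, one per connected component of its Dynkin diagram, so g ≅ A_3 ⊕ B_7 (dimension 15 + 105 = 120).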